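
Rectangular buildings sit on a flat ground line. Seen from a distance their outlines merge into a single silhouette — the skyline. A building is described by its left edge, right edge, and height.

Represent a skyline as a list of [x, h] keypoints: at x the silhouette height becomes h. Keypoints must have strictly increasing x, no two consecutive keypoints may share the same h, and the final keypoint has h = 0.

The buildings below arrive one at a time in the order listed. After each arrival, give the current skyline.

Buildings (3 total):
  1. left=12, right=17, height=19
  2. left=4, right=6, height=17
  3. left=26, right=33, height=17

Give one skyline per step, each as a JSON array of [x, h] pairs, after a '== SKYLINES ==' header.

== SKYLINES ==
[[12,19],[17,0]]
[[4,17],[6,0],[12,19],[17,0]]
[[4,17],[6,0],[12,19],[17,0],[26,17],[33,0]]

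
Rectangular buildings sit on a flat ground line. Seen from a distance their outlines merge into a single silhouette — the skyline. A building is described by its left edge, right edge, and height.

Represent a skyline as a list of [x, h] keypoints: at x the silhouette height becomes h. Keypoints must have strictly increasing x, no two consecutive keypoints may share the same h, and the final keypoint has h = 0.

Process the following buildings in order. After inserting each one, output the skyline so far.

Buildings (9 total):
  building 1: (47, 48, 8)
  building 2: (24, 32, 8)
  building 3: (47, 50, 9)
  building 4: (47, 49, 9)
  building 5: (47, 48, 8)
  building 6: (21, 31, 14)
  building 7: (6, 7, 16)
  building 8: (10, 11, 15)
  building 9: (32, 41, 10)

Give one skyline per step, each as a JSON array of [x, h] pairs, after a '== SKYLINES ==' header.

== SKYLINES ==
[[47,8],[48,0]]
[[24,8],[32,0],[47,8],[48,0]]
[[24,8],[32,0],[47,9],[50,0]]
[[24,8],[32,0],[47,9],[50,0]]
[[24,8],[32,0],[47,9],[50,0]]
[[21,14],[31,8],[32,0],[47,9],[50,0]]
[[6,16],[7,0],[21,14],[31,8],[32,0],[47,9],[50,0]]
[[6,16],[7,0],[10,15],[11,0],[21,14],[31,8],[32,0],[47,9],[50,0]]
[[6,16],[7,0],[10,15],[11,0],[21,14],[31,8],[32,10],[41,0],[47,9],[50,0]]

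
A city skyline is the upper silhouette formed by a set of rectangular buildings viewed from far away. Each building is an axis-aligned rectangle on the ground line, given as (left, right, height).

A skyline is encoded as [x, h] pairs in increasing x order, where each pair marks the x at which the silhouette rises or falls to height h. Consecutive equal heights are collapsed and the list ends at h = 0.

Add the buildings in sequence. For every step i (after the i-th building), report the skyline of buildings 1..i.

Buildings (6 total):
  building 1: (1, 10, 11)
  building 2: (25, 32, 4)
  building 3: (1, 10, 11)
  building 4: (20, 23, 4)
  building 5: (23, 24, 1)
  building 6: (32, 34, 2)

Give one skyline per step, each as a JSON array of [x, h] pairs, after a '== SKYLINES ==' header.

== SKYLINES ==
[[1,11],[10,0]]
[[1,11],[10,0],[25,4],[32,0]]
[[1,11],[10,0],[25,4],[32,0]]
[[1,11],[10,0],[20,4],[23,0],[25,4],[32,0]]
[[1,11],[10,0],[20,4],[23,1],[24,0],[25,4],[32,0]]
[[1,11],[10,0],[20,4],[23,1],[24,0],[25,4],[32,2],[34,0]]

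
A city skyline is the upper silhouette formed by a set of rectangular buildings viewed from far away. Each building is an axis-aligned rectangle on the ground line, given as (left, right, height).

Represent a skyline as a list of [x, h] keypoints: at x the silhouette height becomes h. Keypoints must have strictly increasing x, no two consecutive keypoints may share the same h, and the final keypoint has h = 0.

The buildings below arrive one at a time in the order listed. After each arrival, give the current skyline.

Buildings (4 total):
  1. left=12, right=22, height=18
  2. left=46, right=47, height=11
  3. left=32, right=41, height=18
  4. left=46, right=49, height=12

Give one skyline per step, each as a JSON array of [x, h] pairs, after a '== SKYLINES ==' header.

== SKYLINES ==
[[12,18],[22,0]]
[[12,18],[22,0],[46,11],[47,0]]
[[12,18],[22,0],[32,18],[41,0],[46,11],[47,0]]
[[12,18],[22,0],[32,18],[41,0],[46,12],[49,0]]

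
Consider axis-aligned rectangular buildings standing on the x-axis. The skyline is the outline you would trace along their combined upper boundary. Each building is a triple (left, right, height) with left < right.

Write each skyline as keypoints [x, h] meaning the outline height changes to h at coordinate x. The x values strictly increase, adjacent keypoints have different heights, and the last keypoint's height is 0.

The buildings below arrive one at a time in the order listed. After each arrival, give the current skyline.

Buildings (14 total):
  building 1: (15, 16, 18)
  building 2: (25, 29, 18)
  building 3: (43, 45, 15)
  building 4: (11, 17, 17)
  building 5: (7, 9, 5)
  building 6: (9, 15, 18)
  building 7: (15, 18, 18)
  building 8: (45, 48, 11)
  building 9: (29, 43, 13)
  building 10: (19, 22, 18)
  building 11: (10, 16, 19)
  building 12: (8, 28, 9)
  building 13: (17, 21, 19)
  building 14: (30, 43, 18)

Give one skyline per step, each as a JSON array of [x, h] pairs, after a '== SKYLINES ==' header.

== SKYLINES ==
[[15,18],[16,0]]
[[15,18],[16,0],[25,18],[29,0]]
[[15,18],[16,0],[25,18],[29,0],[43,15],[45,0]]
[[11,17],[15,18],[16,17],[17,0],[25,18],[29,0],[43,15],[45,0]]
[[7,5],[9,0],[11,17],[15,18],[16,17],[17,0],[25,18],[29,0],[43,15],[45,0]]
[[7,5],[9,18],[16,17],[17,0],[25,18],[29,0],[43,15],[45,0]]
[[7,5],[9,18],[18,0],[25,18],[29,0],[43,15],[45,0]]
[[7,5],[9,18],[18,0],[25,18],[29,0],[43,15],[45,11],[48,0]]
[[7,5],[9,18],[18,0],[25,18],[29,13],[43,15],[45,11],[48,0]]
[[7,5],[9,18],[18,0],[19,18],[22,0],[25,18],[29,13],[43,15],[45,11],[48,0]]
[[7,5],[9,18],[10,19],[16,18],[18,0],[19,18],[22,0],[25,18],[29,13],[43,15],[45,11],[48,0]]
[[7,5],[8,9],[9,18],[10,19],[16,18],[18,9],[19,18],[22,9],[25,18],[29,13],[43,15],[45,11],[48,0]]
[[7,5],[8,9],[9,18],[10,19],[16,18],[17,19],[21,18],[22,9],[25,18],[29,13],[43,15],[45,11],[48,0]]
[[7,5],[8,9],[9,18],[10,19],[16,18],[17,19],[21,18],[22,9],[25,18],[29,13],[30,18],[43,15],[45,11],[48,0]]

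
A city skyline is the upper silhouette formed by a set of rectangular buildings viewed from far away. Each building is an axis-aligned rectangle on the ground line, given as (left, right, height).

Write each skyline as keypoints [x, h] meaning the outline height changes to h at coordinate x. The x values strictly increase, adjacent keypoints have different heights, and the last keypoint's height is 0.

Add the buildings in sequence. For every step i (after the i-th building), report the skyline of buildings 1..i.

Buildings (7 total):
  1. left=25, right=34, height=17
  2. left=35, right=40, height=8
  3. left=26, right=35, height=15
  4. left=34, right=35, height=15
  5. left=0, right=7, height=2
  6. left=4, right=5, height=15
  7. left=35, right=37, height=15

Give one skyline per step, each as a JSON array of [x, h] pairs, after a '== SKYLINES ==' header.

== SKYLINES ==
[[25,17],[34,0]]
[[25,17],[34,0],[35,8],[40,0]]
[[25,17],[34,15],[35,8],[40,0]]
[[25,17],[34,15],[35,8],[40,0]]
[[0,2],[7,0],[25,17],[34,15],[35,8],[40,0]]
[[0,2],[4,15],[5,2],[7,0],[25,17],[34,15],[35,8],[40,0]]
[[0,2],[4,15],[5,2],[7,0],[25,17],[34,15],[37,8],[40,0]]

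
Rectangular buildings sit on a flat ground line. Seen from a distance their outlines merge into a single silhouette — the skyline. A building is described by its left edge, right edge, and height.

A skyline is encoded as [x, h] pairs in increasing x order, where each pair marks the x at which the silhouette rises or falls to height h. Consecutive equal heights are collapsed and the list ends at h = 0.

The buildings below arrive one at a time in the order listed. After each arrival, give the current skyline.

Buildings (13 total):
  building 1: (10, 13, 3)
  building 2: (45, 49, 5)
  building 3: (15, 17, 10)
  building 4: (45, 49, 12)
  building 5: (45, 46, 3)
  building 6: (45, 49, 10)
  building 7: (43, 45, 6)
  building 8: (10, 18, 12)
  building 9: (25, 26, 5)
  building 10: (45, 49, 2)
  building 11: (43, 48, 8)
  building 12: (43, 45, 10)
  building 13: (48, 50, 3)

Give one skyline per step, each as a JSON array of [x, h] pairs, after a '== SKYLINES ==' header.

== SKYLINES ==
[[10,3],[13,0]]
[[10,3],[13,0],[45,5],[49,0]]
[[10,3],[13,0],[15,10],[17,0],[45,5],[49,0]]
[[10,3],[13,0],[15,10],[17,0],[45,12],[49,0]]
[[10,3],[13,0],[15,10],[17,0],[45,12],[49,0]]
[[10,3],[13,0],[15,10],[17,0],[45,12],[49,0]]
[[10,3],[13,0],[15,10],[17,0],[43,6],[45,12],[49,0]]
[[10,12],[18,0],[43,6],[45,12],[49,0]]
[[10,12],[18,0],[25,5],[26,0],[43,6],[45,12],[49,0]]
[[10,12],[18,0],[25,5],[26,0],[43,6],[45,12],[49,0]]
[[10,12],[18,0],[25,5],[26,0],[43,8],[45,12],[49,0]]
[[10,12],[18,0],[25,5],[26,0],[43,10],[45,12],[49,0]]
[[10,12],[18,0],[25,5],[26,0],[43,10],[45,12],[49,3],[50,0]]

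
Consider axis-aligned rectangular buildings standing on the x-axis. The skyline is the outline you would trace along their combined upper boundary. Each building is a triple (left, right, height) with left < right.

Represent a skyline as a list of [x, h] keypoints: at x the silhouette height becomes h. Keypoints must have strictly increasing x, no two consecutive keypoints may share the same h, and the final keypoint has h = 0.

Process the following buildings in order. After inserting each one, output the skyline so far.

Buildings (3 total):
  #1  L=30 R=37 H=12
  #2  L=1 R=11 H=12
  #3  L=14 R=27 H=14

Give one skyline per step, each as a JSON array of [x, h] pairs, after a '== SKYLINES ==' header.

== SKYLINES ==
[[30,12],[37,0]]
[[1,12],[11,0],[30,12],[37,0]]
[[1,12],[11,0],[14,14],[27,0],[30,12],[37,0]]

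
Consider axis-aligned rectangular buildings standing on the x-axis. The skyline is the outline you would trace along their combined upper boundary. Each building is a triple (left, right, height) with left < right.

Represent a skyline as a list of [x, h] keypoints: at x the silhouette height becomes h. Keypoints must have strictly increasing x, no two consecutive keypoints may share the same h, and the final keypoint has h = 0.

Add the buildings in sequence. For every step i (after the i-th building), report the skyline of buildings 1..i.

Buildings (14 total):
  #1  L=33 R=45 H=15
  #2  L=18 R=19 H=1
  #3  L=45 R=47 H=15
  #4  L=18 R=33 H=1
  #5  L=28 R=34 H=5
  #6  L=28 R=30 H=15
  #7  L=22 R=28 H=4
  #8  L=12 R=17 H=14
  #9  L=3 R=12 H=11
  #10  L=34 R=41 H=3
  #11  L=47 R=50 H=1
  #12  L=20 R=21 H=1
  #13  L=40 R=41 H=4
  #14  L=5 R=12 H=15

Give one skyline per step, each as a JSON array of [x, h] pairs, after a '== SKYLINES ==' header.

== SKYLINES ==
[[33,15],[45,0]]
[[18,1],[19,0],[33,15],[45,0]]
[[18,1],[19,0],[33,15],[47,0]]
[[18,1],[33,15],[47,0]]
[[18,1],[28,5],[33,15],[47,0]]
[[18,1],[28,15],[30,5],[33,15],[47,0]]
[[18,1],[22,4],[28,15],[30,5],[33,15],[47,0]]
[[12,14],[17,0],[18,1],[22,4],[28,15],[30,5],[33,15],[47,0]]
[[3,11],[12,14],[17,0],[18,1],[22,4],[28,15],[30,5],[33,15],[47,0]]
[[3,11],[12,14],[17,0],[18,1],[22,4],[28,15],[30,5],[33,15],[47,0]]
[[3,11],[12,14],[17,0],[18,1],[22,4],[28,15],[30,5],[33,15],[47,1],[50,0]]
[[3,11],[12,14],[17,0],[18,1],[22,4],[28,15],[30,5],[33,15],[47,1],[50,0]]
[[3,11],[12,14],[17,0],[18,1],[22,4],[28,15],[30,5],[33,15],[47,1],[50,0]]
[[3,11],[5,15],[12,14],[17,0],[18,1],[22,4],[28,15],[30,5],[33,15],[47,1],[50,0]]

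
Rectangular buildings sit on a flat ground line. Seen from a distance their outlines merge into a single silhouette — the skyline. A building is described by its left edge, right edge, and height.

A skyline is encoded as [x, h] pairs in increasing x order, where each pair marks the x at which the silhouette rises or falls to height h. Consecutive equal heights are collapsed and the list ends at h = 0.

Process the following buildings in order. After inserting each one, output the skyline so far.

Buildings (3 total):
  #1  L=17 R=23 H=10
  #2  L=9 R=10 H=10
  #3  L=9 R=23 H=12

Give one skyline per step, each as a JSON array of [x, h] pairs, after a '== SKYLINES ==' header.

== SKYLINES ==
[[17,10],[23,0]]
[[9,10],[10,0],[17,10],[23,0]]
[[9,12],[23,0]]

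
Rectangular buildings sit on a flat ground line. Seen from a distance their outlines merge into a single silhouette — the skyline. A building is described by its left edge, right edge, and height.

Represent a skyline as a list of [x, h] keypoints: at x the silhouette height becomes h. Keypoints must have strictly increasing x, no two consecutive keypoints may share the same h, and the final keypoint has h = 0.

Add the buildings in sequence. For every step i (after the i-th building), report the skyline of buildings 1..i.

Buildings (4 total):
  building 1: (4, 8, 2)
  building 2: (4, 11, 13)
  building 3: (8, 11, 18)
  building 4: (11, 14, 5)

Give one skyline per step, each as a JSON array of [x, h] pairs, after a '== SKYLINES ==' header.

== SKYLINES ==
[[4,2],[8,0]]
[[4,13],[11,0]]
[[4,13],[8,18],[11,0]]
[[4,13],[8,18],[11,5],[14,0]]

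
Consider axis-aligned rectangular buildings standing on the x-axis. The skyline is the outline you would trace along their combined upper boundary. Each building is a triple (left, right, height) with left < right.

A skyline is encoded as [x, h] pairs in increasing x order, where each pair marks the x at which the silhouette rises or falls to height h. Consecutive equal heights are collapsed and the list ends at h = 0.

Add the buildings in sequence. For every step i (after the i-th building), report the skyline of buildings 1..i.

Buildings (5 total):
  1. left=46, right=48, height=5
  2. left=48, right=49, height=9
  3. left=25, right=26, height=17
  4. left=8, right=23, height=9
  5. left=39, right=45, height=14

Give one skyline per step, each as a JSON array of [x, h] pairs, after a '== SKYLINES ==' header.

== SKYLINES ==
[[46,5],[48,0]]
[[46,5],[48,9],[49,0]]
[[25,17],[26,0],[46,5],[48,9],[49,0]]
[[8,9],[23,0],[25,17],[26,0],[46,5],[48,9],[49,0]]
[[8,9],[23,0],[25,17],[26,0],[39,14],[45,0],[46,5],[48,9],[49,0]]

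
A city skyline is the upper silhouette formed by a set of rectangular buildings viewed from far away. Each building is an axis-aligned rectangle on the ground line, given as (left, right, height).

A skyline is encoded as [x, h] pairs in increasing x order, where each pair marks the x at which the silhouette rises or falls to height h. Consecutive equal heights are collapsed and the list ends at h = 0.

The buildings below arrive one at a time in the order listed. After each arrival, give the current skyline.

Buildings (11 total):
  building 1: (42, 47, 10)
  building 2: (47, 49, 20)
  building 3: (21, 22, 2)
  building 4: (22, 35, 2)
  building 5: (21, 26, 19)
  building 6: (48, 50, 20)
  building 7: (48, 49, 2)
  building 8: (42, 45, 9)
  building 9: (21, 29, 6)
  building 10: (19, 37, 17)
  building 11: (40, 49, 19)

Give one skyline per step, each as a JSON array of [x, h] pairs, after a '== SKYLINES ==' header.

== SKYLINES ==
[[42,10],[47,0]]
[[42,10],[47,20],[49,0]]
[[21,2],[22,0],[42,10],[47,20],[49,0]]
[[21,2],[35,0],[42,10],[47,20],[49,0]]
[[21,19],[26,2],[35,0],[42,10],[47,20],[49,0]]
[[21,19],[26,2],[35,0],[42,10],[47,20],[50,0]]
[[21,19],[26,2],[35,0],[42,10],[47,20],[50,0]]
[[21,19],[26,2],[35,0],[42,10],[47,20],[50,0]]
[[21,19],[26,6],[29,2],[35,0],[42,10],[47,20],[50,0]]
[[19,17],[21,19],[26,17],[37,0],[42,10],[47,20],[50,0]]
[[19,17],[21,19],[26,17],[37,0],[40,19],[47,20],[50,0]]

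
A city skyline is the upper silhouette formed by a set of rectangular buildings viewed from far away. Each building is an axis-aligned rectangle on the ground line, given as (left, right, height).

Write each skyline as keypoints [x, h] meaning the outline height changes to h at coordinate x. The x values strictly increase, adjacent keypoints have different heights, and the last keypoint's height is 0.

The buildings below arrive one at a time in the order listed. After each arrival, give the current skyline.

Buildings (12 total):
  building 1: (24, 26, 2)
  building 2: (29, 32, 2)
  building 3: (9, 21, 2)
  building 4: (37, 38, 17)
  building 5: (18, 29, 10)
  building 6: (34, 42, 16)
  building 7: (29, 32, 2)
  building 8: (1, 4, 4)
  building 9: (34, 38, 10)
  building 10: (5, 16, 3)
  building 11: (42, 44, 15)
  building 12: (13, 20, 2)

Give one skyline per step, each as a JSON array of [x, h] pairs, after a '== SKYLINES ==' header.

== SKYLINES ==
[[24,2],[26,0]]
[[24,2],[26,0],[29,2],[32,0]]
[[9,2],[21,0],[24,2],[26,0],[29,2],[32,0]]
[[9,2],[21,0],[24,2],[26,0],[29,2],[32,0],[37,17],[38,0]]
[[9,2],[18,10],[29,2],[32,0],[37,17],[38,0]]
[[9,2],[18,10],[29,2],[32,0],[34,16],[37,17],[38,16],[42,0]]
[[9,2],[18,10],[29,2],[32,0],[34,16],[37,17],[38,16],[42,0]]
[[1,4],[4,0],[9,2],[18,10],[29,2],[32,0],[34,16],[37,17],[38,16],[42,0]]
[[1,4],[4,0],[9,2],[18,10],[29,2],[32,0],[34,16],[37,17],[38,16],[42,0]]
[[1,4],[4,0],[5,3],[16,2],[18,10],[29,2],[32,0],[34,16],[37,17],[38,16],[42,0]]
[[1,4],[4,0],[5,3],[16,2],[18,10],[29,2],[32,0],[34,16],[37,17],[38,16],[42,15],[44,0]]
[[1,4],[4,0],[5,3],[16,2],[18,10],[29,2],[32,0],[34,16],[37,17],[38,16],[42,15],[44,0]]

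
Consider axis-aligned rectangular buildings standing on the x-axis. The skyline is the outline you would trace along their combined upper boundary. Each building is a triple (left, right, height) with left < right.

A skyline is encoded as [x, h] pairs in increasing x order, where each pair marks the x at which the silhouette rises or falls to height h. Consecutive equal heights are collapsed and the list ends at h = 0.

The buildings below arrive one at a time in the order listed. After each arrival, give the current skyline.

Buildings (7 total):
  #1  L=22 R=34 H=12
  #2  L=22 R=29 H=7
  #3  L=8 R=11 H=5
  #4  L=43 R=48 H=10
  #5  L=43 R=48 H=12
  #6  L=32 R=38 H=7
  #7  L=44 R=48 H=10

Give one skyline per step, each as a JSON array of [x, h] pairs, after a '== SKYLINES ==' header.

== SKYLINES ==
[[22,12],[34,0]]
[[22,12],[34,0]]
[[8,5],[11,0],[22,12],[34,0]]
[[8,5],[11,0],[22,12],[34,0],[43,10],[48,0]]
[[8,5],[11,0],[22,12],[34,0],[43,12],[48,0]]
[[8,5],[11,0],[22,12],[34,7],[38,0],[43,12],[48,0]]
[[8,5],[11,0],[22,12],[34,7],[38,0],[43,12],[48,0]]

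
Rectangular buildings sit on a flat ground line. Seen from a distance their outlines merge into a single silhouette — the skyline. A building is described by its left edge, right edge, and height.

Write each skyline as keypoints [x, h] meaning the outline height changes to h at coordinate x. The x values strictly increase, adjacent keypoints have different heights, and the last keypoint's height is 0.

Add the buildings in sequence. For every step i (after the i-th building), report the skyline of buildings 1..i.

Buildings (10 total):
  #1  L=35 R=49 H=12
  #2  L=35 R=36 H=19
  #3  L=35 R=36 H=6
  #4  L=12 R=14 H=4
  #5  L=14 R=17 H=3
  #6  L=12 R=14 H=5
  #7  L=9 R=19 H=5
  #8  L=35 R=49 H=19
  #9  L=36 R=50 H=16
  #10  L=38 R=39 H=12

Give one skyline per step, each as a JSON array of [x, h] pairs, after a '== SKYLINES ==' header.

== SKYLINES ==
[[35,12],[49,0]]
[[35,19],[36,12],[49,0]]
[[35,19],[36,12],[49,0]]
[[12,4],[14,0],[35,19],[36,12],[49,0]]
[[12,4],[14,3],[17,0],[35,19],[36,12],[49,0]]
[[12,5],[14,3],[17,0],[35,19],[36,12],[49,0]]
[[9,5],[19,0],[35,19],[36,12],[49,0]]
[[9,5],[19,0],[35,19],[49,0]]
[[9,5],[19,0],[35,19],[49,16],[50,0]]
[[9,5],[19,0],[35,19],[49,16],[50,0]]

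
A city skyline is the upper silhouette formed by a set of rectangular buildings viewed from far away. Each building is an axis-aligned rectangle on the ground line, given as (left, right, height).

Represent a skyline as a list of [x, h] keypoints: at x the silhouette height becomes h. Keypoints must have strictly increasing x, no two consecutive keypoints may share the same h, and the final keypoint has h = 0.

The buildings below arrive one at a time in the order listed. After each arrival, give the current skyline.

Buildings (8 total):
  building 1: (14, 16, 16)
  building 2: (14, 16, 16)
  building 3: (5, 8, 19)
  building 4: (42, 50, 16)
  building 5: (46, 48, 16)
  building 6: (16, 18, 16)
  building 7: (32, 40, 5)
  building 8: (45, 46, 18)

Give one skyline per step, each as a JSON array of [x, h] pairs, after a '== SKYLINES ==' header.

== SKYLINES ==
[[14,16],[16,0]]
[[14,16],[16,0]]
[[5,19],[8,0],[14,16],[16,0]]
[[5,19],[8,0],[14,16],[16,0],[42,16],[50,0]]
[[5,19],[8,0],[14,16],[16,0],[42,16],[50,0]]
[[5,19],[8,0],[14,16],[18,0],[42,16],[50,0]]
[[5,19],[8,0],[14,16],[18,0],[32,5],[40,0],[42,16],[50,0]]
[[5,19],[8,0],[14,16],[18,0],[32,5],[40,0],[42,16],[45,18],[46,16],[50,0]]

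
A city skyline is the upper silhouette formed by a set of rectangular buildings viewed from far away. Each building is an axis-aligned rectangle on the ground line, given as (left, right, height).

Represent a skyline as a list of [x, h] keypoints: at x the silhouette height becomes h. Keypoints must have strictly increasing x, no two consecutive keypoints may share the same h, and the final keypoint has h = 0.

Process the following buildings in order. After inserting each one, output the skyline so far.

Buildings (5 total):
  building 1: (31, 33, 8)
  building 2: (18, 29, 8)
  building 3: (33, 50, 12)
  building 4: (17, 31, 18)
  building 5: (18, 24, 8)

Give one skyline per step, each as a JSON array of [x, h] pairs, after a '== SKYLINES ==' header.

== SKYLINES ==
[[31,8],[33,0]]
[[18,8],[29,0],[31,8],[33,0]]
[[18,8],[29,0],[31,8],[33,12],[50,0]]
[[17,18],[31,8],[33,12],[50,0]]
[[17,18],[31,8],[33,12],[50,0]]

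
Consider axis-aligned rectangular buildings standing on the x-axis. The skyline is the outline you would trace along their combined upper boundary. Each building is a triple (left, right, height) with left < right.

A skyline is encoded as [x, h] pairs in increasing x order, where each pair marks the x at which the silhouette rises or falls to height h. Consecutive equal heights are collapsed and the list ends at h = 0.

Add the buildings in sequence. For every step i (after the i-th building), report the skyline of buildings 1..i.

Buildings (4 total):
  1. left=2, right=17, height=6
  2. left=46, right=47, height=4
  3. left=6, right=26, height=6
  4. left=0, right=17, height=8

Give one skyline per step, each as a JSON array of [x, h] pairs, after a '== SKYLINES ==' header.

== SKYLINES ==
[[2,6],[17,0]]
[[2,6],[17,0],[46,4],[47,0]]
[[2,6],[26,0],[46,4],[47,0]]
[[0,8],[17,6],[26,0],[46,4],[47,0]]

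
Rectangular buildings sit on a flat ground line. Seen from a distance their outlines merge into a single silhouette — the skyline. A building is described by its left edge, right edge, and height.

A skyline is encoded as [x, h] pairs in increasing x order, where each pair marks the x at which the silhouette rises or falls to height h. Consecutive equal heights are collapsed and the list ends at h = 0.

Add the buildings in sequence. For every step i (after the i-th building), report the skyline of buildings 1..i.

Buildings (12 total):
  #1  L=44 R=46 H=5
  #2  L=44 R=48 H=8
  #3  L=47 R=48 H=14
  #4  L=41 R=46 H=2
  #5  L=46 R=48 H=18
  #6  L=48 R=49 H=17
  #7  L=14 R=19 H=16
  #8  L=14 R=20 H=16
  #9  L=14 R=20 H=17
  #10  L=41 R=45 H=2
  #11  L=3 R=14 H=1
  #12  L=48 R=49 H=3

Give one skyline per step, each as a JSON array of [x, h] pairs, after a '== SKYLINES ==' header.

== SKYLINES ==
[[44,5],[46,0]]
[[44,8],[48,0]]
[[44,8],[47,14],[48,0]]
[[41,2],[44,8],[47,14],[48,0]]
[[41,2],[44,8],[46,18],[48,0]]
[[41,2],[44,8],[46,18],[48,17],[49,0]]
[[14,16],[19,0],[41,2],[44,8],[46,18],[48,17],[49,0]]
[[14,16],[20,0],[41,2],[44,8],[46,18],[48,17],[49,0]]
[[14,17],[20,0],[41,2],[44,8],[46,18],[48,17],[49,0]]
[[14,17],[20,0],[41,2],[44,8],[46,18],[48,17],[49,0]]
[[3,1],[14,17],[20,0],[41,2],[44,8],[46,18],[48,17],[49,0]]
[[3,1],[14,17],[20,0],[41,2],[44,8],[46,18],[48,17],[49,0]]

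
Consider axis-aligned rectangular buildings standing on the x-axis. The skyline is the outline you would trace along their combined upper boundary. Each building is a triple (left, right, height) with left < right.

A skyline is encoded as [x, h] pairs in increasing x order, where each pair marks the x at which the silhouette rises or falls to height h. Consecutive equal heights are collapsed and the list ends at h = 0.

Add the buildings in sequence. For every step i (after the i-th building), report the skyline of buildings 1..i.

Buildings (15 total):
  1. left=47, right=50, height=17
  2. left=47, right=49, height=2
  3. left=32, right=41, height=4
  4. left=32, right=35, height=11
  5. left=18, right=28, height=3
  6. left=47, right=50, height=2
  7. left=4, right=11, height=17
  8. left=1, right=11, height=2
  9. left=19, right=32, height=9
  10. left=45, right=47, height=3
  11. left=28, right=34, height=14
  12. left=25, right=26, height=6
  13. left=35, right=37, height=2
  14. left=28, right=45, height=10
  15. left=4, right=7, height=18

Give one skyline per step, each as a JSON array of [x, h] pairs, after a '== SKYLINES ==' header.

== SKYLINES ==
[[47,17],[50,0]]
[[47,17],[50,0]]
[[32,4],[41,0],[47,17],[50,0]]
[[32,11],[35,4],[41,0],[47,17],[50,0]]
[[18,3],[28,0],[32,11],[35,4],[41,0],[47,17],[50,0]]
[[18,3],[28,0],[32,11],[35,4],[41,0],[47,17],[50,0]]
[[4,17],[11,0],[18,3],[28,0],[32,11],[35,4],[41,0],[47,17],[50,0]]
[[1,2],[4,17],[11,0],[18,3],[28,0],[32,11],[35,4],[41,0],[47,17],[50,0]]
[[1,2],[4,17],[11,0],[18,3],[19,9],[32,11],[35,4],[41,0],[47,17],[50,0]]
[[1,2],[4,17],[11,0],[18,3],[19,9],[32,11],[35,4],[41,0],[45,3],[47,17],[50,0]]
[[1,2],[4,17],[11,0],[18,3],[19,9],[28,14],[34,11],[35,4],[41,0],[45,3],[47,17],[50,0]]
[[1,2],[4,17],[11,0],[18,3],[19,9],[28,14],[34,11],[35,4],[41,0],[45,3],[47,17],[50,0]]
[[1,2],[4,17],[11,0],[18,3],[19,9],[28,14],[34,11],[35,4],[41,0],[45,3],[47,17],[50,0]]
[[1,2],[4,17],[11,0],[18,3],[19,9],[28,14],[34,11],[35,10],[45,3],[47,17],[50,0]]
[[1,2],[4,18],[7,17],[11,0],[18,3],[19,9],[28,14],[34,11],[35,10],[45,3],[47,17],[50,0]]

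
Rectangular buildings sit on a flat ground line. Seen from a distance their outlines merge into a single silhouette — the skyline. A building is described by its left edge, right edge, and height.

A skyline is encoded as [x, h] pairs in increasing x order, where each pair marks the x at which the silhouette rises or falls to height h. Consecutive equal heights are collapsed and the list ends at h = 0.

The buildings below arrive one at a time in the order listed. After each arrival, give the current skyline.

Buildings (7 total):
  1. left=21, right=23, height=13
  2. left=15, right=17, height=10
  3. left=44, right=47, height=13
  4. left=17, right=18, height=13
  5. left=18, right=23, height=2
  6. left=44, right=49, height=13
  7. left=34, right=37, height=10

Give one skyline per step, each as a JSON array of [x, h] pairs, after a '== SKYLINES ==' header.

== SKYLINES ==
[[21,13],[23,0]]
[[15,10],[17,0],[21,13],[23,0]]
[[15,10],[17,0],[21,13],[23,0],[44,13],[47,0]]
[[15,10],[17,13],[18,0],[21,13],[23,0],[44,13],[47,0]]
[[15,10],[17,13],[18,2],[21,13],[23,0],[44,13],[47,0]]
[[15,10],[17,13],[18,2],[21,13],[23,0],[44,13],[49,0]]
[[15,10],[17,13],[18,2],[21,13],[23,0],[34,10],[37,0],[44,13],[49,0]]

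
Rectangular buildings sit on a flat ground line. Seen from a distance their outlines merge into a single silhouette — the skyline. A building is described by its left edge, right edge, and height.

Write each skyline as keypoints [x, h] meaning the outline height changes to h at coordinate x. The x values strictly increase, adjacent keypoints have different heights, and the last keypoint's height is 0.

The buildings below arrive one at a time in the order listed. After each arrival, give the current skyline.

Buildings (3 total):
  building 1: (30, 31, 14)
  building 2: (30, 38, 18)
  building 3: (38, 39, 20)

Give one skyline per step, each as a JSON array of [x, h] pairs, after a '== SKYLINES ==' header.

== SKYLINES ==
[[30,14],[31,0]]
[[30,18],[38,0]]
[[30,18],[38,20],[39,0]]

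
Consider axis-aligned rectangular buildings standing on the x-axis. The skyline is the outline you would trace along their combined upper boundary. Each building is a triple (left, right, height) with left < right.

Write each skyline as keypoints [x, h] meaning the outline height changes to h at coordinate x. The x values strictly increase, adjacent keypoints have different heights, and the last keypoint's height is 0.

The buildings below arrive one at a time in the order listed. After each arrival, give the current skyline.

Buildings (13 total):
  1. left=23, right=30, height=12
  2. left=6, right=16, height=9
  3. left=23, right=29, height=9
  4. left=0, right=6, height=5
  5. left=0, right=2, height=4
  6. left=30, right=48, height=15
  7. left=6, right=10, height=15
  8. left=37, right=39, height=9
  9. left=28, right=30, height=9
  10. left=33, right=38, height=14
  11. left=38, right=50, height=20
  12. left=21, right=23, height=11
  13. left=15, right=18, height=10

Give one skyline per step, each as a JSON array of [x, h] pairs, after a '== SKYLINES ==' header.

== SKYLINES ==
[[23,12],[30,0]]
[[6,9],[16,0],[23,12],[30,0]]
[[6,9],[16,0],[23,12],[30,0]]
[[0,5],[6,9],[16,0],[23,12],[30,0]]
[[0,5],[6,9],[16,0],[23,12],[30,0]]
[[0,5],[6,9],[16,0],[23,12],[30,15],[48,0]]
[[0,5],[6,15],[10,9],[16,0],[23,12],[30,15],[48,0]]
[[0,5],[6,15],[10,9],[16,0],[23,12],[30,15],[48,0]]
[[0,5],[6,15],[10,9],[16,0],[23,12],[30,15],[48,0]]
[[0,5],[6,15],[10,9],[16,0],[23,12],[30,15],[48,0]]
[[0,5],[6,15],[10,9],[16,0],[23,12],[30,15],[38,20],[50,0]]
[[0,5],[6,15],[10,9],[16,0],[21,11],[23,12],[30,15],[38,20],[50,0]]
[[0,5],[6,15],[10,9],[15,10],[18,0],[21,11],[23,12],[30,15],[38,20],[50,0]]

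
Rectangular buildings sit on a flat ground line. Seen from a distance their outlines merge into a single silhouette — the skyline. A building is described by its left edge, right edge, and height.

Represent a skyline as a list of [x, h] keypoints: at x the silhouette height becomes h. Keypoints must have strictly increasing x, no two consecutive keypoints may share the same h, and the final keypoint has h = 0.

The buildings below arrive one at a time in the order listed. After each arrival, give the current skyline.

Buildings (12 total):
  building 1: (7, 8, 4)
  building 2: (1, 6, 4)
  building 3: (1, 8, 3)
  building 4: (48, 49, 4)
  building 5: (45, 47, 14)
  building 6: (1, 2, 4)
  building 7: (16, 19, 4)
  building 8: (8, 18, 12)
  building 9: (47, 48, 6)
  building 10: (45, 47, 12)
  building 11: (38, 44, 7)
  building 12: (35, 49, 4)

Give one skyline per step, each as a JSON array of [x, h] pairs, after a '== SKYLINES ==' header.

== SKYLINES ==
[[7,4],[8,0]]
[[1,4],[6,0],[7,4],[8,0]]
[[1,4],[6,3],[7,4],[8,0]]
[[1,4],[6,3],[7,4],[8,0],[48,4],[49,0]]
[[1,4],[6,3],[7,4],[8,0],[45,14],[47,0],[48,4],[49,0]]
[[1,4],[6,3],[7,4],[8,0],[45,14],[47,0],[48,4],[49,0]]
[[1,4],[6,3],[7,4],[8,0],[16,4],[19,0],[45,14],[47,0],[48,4],[49,0]]
[[1,4],[6,3],[7,4],[8,12],[18,4],[19,0],[45,14],[47,0],[48,4],[49,0]]
[[1,4],[6,3],[7,4],[8,12],[18,4],[19,0],[45,14],[47,6],[48,4],[49,0]]
[[1,4],[6,3],[7,4],[8,12],[18,4],[19,0],[45,14],[47,6],[48,4],[49,0]]
[[1,4],[6,3],[7,4],[8,12],[18,4],[19,0],[38,7],[44,0],[45,14],[47,6],[48,4],[49,0]]
[[1,4],[6,3],[7,4],[8,12],[18,4],[19,0],[35,4],[38,7],[44,4],[45,14],[47,6],[48,4],[49,0]]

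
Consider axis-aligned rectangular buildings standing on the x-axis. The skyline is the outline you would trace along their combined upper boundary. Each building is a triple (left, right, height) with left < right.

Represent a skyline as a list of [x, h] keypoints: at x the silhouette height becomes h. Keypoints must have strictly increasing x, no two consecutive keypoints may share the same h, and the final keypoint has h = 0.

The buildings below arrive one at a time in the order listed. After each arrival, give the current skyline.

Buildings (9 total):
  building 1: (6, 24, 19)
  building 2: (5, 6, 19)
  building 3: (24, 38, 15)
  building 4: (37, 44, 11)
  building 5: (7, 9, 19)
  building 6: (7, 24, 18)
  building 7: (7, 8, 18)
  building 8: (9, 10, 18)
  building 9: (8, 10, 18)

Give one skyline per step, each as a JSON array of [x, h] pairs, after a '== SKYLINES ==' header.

== SKYLINES ==
[[6,19],[24,0]]
[[5,19],[24,0]]
[[5,19],[24,15],[38,0]]
[[5,19],[24,15],[38,11],[44,0]]
[[5,19],[24,15],[38,11],[44,0]]
[[5,19],[24,15],[38,11],[44,0]]
[[5,19],[24,15],[38,11],[44,0]]
[[5,19],[24,15],[38,11],[44,0]]
[[5,19],[24,15],[38,11],[44,0]]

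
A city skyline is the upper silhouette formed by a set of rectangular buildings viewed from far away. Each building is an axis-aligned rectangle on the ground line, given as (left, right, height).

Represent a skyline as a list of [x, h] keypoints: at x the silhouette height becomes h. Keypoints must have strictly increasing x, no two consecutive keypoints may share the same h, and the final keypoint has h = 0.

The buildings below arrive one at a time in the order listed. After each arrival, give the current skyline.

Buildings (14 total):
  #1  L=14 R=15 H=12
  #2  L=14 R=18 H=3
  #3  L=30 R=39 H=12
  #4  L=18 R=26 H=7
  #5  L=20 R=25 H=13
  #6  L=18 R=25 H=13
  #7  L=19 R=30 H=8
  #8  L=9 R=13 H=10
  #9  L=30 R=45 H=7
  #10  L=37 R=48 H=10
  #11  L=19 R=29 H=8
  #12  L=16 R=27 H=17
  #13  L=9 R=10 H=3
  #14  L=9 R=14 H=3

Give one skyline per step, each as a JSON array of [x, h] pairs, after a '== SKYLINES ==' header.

== SKYLINES ==
[[14,12],[15,0]]
[[14,12],[15,3],[18,0]]
[[14,12],[15,3],[18,0],[30,12],[39,0]]
[[14,12],[15,3],[18,7],[26,0],[30,12],[39,0]]
[[14,12],[15,3],[18,7],[20,13],[25,7],[26,0],[30,12],[39,0]]
[[14,12],[15,3],[18,13],[25,7],[26,0],[30,12],[39,0]]
[[14,12],[15,3],[18,13],[25,8],[30,12],[39,0]]
[[9,10],[13,0],[14,12],[15,3],[18,13],[25,8],[30,12],[39,0]]
[[9,10],[13,0],[14,12],[15,3],[18,13],[25,8],[30,12],[39,7],[45,0]]
[[9,10],[13,0],[14,12],[15,3],[18,13],[25,8],[30,12],[39,10],[48,0]]
[[9,10],[13,0],[14,12],[15,3],[18,13],[25,8],[30,12],[39,10],[48,0]]
[[9,10],[13,0],[14,12],[15,3],[16,17],[27,8],[30,12],[39,10],[48,0]]
[[9,10],[13,0],[14,12],[15,3],[16,17],[27,8],[30,12],[39,10],[48,0]]
[[9,10],[13,3],[14,12],[15,3],[16,17],[27,8],[30,12],[39,10],[48,0]]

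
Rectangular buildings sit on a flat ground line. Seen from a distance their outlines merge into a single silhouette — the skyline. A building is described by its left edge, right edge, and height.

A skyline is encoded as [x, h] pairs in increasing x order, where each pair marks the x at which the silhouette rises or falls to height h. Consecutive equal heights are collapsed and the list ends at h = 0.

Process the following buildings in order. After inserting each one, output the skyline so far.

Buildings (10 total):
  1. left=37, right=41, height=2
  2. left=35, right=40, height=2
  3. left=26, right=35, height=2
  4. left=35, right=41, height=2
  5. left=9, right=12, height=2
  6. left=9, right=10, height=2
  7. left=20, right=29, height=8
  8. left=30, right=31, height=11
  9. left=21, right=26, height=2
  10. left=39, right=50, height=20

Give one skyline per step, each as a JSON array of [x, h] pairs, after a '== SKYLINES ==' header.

== SKYLINES ==
[[37,2],[41,0]]
[[35,2],[41,0]]
[[26,2],[41,0]]
[[26,2],[41,0]]
[[9,2],[12,0],[26,2],[41,0]]
[[9,2],[12,0],[26,2],[41,0]]
[[9,2],[12,0],[20,8],[29,2],[41,0]]
[[9,2],[12,0],[20,8],[29,2],[30,11],[31,2],[41,0]]
[[9,2],[12,0],[20,8],[29,2],[30,11],[31,2],[41,0]]
[[9,2],[12,0],[20,8],[29,2],[30,11],[31,2],[39,20],[50,0]]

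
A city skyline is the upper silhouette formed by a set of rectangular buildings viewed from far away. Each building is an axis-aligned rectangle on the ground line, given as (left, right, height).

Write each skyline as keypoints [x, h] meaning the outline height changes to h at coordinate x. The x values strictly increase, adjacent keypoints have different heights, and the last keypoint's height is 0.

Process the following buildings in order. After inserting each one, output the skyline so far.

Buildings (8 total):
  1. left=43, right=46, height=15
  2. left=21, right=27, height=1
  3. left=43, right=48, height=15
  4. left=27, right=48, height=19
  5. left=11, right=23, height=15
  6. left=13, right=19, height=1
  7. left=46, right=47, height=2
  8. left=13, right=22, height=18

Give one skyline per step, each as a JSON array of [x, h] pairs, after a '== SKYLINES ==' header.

== SKYLINES ==
[[43,15],[46,0]]
[[21,1],[27,0],[43,15],[46,0]]
[[21,1],[27,0],[43,15],[48,0]]
[[21,1],[27,19],[48,0]]
[[11,15],[23,1],[27,19],[48,0]]
[[11,15],[23,1],[27,19],[48,0]]
[[11,15],[23,1],[27,19],[48,0]]
[[11,15],[13,18],[22,15],[23,1],[27,19],[48,0]]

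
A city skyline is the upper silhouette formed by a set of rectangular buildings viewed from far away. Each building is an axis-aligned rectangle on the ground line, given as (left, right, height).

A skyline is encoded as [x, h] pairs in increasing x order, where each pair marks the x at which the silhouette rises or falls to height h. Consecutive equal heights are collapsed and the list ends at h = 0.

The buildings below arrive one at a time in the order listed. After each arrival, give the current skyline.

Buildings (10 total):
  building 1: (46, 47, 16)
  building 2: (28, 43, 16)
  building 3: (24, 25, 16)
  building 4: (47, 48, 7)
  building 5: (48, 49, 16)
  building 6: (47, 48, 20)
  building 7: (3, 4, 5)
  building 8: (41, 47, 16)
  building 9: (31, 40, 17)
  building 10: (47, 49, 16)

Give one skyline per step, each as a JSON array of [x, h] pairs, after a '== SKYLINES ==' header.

== SKYLINES ==
[[46,16],[47,0]]
[[28,16],[43,0],[46,16],[47,0]]
[[24,16],[25,0],[28,16],[43,0],[46,16],[47,0]]
[[24,16],[25,0],[28,16],[43,0],[46,16],[47,7],[48,0]]
[[24,16],[25,0],[28,16],[43,0],[46,16],[47,7],[48,16],[49,0]]
[[24,16],[25,0],[28,16],[43,0],[46,16],[47,20],[48,16],[49,0]]
[[3,5],[4,0],[24,16],[25,0],[28,16],[43,0],[46,16],[47,20],[48,16],[49,0]]
[[3,5],[4,0],[24,16],[25,0],[28,16],[47,20],[48,16],[49,0]]
[[3,5],[4,0],[24,16],[25,0],[28,16],[31,17],[40,16],[47,20],[48,16],[49,0]]
[[3,5],[4,0],[24,16],[25,0],[28,16],[31,17],[40,16],[47,20],[48,16],[49,0]]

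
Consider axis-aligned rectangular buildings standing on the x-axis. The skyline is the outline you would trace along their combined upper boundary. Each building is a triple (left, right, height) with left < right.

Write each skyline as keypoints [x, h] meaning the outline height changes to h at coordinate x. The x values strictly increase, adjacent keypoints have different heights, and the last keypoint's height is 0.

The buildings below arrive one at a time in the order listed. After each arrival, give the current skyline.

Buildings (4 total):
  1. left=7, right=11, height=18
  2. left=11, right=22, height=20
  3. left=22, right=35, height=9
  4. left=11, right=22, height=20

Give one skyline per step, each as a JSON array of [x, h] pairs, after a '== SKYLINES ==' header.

== SKYLINES ==
[[7,18],[11,0]]
[[7,18],[11,20],[22,0]]
[[7,18],[11,20],[22,9],[35,0]]
[[7,18],[11,20],[22,9],[35,0]]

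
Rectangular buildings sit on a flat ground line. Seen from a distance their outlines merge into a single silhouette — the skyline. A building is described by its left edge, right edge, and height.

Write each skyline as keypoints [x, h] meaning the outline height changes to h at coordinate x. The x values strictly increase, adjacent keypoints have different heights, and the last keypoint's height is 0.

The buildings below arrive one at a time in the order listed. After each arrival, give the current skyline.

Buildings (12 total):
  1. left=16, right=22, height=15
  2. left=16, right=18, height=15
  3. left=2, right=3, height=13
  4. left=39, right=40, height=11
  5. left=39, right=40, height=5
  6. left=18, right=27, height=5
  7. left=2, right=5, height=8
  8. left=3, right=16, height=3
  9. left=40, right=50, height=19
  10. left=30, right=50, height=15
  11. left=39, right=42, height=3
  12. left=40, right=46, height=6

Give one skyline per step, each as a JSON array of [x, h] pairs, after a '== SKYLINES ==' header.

== SKYLINES ==
[[16,15],[22,0]]
[[16,15],[22,0]]
[[2,13],[3,0],[16,15],[22,0]]
[[2,13],[3,0],[16,15],[22,0],[39,11],[40,0]]
[[2,13],[3,0],[16,15],[22,0],[39,11],[40,0]]
[[2,13],[3,0],[16,15],[22,5],[27,0],[39,11],[40,0]]
[[2,13],[3,8],[5,0],[16,15],[22,5],[27,0],[39,11],[40,0]]
[[2,13],[3,8],[5,3],[16,15],[22,5],[27,0],[39,11],[40,0]]
[[2,13],[3,8],[5,3],[16,15],[22,5],[27,0],[39,11],[40,19],[50,0]]
[[2,13],[3,8],[5,3],[16,15],[22,5],[27,0],[30,15],[40,19],[50,0]]
[[2,13],[3,8],[5,3],[16,15],[22,5],[27,0],[30,15],[40,19],[50,0]]
[[2,13],[3,8],[5,3],[16,15],[22,5],[27,0],[30,15],[40,19],[50,0]]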